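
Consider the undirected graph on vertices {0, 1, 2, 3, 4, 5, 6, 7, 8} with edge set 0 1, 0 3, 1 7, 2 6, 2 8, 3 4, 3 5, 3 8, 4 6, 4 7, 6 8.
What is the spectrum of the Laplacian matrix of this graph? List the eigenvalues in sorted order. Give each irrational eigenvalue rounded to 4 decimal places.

With the vertex order [0, 1, 2, 3, 4, 5, 6, 7, 8], the degrees are [2, 2, 2, 4, 3, 1, 3, 2, 3], giving D = diag(2, 2, 2, 4, 3, 1, 3, 2, 3) and L = D - A. Diagonalising L (or applying a numerical eigensolver to the 9x9 matrix) gives the spectrum above. The single zero eigenvalue shows the graph is connected.

[0, 0.5858, 0.7621, 1.5996, 2.3458, 3.4142, 3.4696, 4.1783, 5.6445]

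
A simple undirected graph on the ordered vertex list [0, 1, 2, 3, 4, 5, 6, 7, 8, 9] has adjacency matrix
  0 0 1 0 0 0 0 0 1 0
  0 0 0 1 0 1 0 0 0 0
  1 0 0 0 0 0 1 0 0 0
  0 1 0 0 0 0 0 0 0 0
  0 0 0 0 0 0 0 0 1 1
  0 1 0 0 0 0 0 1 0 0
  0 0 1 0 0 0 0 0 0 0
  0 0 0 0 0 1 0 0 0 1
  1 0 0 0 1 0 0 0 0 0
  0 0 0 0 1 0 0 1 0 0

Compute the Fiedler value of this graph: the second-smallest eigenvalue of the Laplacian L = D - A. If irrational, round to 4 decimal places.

0.0979

Reading degrees in the order [0, 1, 2, 3, 4, 5, 6, 7, 8, 9] gives [2, 2, 2, 1, 2, 2, 1, 2, 2, 2]; set D = diag(2, 2, 2, 1, 2, 2, 1, 2, 2, 2) and form L = D - A. The sorted Laplacian eigenvalues are [0, 0.0979, 0.3820, 0.8244, 1.3820, 2, 2.6180, 3.1756, 3.6180, 3.9021]; the algebraic connectivity is the second entry, 0.0979.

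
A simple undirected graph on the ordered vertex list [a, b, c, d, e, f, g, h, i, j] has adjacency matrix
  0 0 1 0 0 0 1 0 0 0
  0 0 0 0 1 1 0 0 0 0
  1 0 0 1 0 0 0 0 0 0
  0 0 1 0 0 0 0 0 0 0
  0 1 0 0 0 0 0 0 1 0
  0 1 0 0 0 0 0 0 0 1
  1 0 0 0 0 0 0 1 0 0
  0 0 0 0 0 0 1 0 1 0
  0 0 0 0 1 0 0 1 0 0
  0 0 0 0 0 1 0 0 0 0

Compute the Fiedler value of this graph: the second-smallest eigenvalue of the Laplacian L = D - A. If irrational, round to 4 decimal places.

Each diagonal entry of L is the vertex degree and each off-diagonal entry is -1 where an edge is present, 0 otherwise; in the order [a, b, c, d, e, f, g, h, i, j] the diagonal is [2, 2, 2, 1, 2, 2, 2, 2, 2, 1]. Computing the eigenvalues of L and sorting gives [0, 0.0979, 0.3820, 0.8244, 1.3820, 2, 2.6180, 3.1756, 3.6180, 3.9021]. The Fiedler value lambda_2 = 0.0979 is strictly positive, so the graph is connected.

0.0979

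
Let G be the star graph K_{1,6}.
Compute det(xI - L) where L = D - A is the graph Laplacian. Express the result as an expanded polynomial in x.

x^7 - 12x^6 + 45x^5 - 80x^4 + 75x^3 - 36x^2 + 7x

The graph has 7 vertices and degree multiset [6, 1, 1, 1, 1, 1, 1]; D is the diagonal matrix of degrees and L = D - A. Computing det(xI - L) by cofactor expansion (or equivalently via sum-over-permutations) gives x^7 - 12x^6 + 45x^5 - 80x^4 + 75x^3 - 36x^2 + 7x. Since p(0) = det(-L) = 0, x divides p(x).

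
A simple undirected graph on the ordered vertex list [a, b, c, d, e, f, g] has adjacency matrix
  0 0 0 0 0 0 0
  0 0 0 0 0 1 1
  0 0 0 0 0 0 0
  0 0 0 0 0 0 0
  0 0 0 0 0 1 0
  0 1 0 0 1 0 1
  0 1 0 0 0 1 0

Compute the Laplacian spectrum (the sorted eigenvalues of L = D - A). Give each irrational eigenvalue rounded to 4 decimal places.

With the vertex order [a, b, c, d, e, f, g], the degrees are [0, 2, 0, 0, 1, 3, 2], giving D = diag(0, 2, 0, 0, 1, 3, 2) and L = D - A. L is symmetric positive semidefinite, so every eigenvalue is real and nonnegative. The 4 zero eigenvalues correspond to the 4 connected components. The largest eigenvalue, 4, is at most the vertex count 7.

[0, 0, 0, 0, 1, 3, 4]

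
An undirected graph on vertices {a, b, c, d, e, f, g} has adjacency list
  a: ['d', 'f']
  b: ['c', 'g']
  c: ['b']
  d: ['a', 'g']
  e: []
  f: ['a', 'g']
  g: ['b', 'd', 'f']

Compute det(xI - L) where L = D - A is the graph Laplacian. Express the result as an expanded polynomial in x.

With the vertex order [a, b, c, d, e, f, g], the degrees are [2, 2, 1, 2, 0, 2, 3], giving D = diag(2, 2, 1, 2, 0, 2, 3) and L = D - A. Computing det(xI - L) by cofactor expansion (or equivalently via sum-over-permutations) gives x^7 - 12x^6 + 53x^5 - 106x^4 + 92x^3 - 24x^2. The coefficient of x^6 equals -trace(L) = -12, matching the sum of degrees. There are 2 zeros in the spectrum, matching the 2 components.

x^7 - 12x^6 + 53x^5 - 106x^4 + 92x^3 - 24x^2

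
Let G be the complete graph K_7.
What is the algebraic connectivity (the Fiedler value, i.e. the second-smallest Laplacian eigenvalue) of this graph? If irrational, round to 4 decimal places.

The graph has 7 vertices and degree multiset [6, 6, 6, 6, 6, 6, 6]; D is the diagonal matrix of degrees and L = D - A. The smallest Laplacian eigenvalue is always 0. The next one, lambda_2 = 7, measures how hard the graph is to disconnect: larger values mean better connectivity.

7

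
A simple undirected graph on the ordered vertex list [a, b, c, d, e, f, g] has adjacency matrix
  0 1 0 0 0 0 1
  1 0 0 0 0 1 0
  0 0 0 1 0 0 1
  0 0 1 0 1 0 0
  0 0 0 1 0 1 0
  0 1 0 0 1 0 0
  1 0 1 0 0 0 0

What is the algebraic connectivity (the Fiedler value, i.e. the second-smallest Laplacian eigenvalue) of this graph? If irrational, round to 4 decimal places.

0.7530

Each diagonal entry of L is the vertex degree and each off-diagonal entry is -1 where an edge is present, 0 otherwise; in the order [a, b, c, d, e, f, g] the diagonal is [2, 2, 2, 2, 2, 2, 2]. Computing the eigenvalues of L and sorting gives [0, 0.7530, 0.7530, 2.4450, 2.4450, 3.8019, 3.8019]. The Fiedler value lambda_2 = 0.7530 is strictly positive, so the graph is connected. The eigenvalues sum to 14, which equals trace(L) = 2|E|. There is one zero in the spectrum, matching the 1 component.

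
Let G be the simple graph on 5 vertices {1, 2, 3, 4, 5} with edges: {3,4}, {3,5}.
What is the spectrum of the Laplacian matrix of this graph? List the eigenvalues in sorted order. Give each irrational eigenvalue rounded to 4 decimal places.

[0, 0, 0, 1, 3]

Reading degrees in the order [1, 2, 3, 4, 5] gives [0, 0, 2, 1, 1]; set D = diag(0, 0, 2, 1, 1) and form L = D - A. The multiplicity of 0 as a Laplacian eigenvalue equals the number of connected components. The 3 zero eigenvalues correspond to the 3 connected components. The largest eigenvalue, 3, is at most the vertex count 5. There are 3 zeros in the spectrum, matching the 3 components.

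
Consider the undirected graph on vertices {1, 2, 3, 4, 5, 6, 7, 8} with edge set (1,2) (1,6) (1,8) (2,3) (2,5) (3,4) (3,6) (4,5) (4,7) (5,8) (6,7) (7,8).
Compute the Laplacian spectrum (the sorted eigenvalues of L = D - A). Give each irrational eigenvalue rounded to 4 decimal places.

With the vertex order [1, 2, 3, 4, 5, 6, 7, 8], the degrees are [3, 3, 3, 3, 3, 3, 3, 3], giving D = diag(3, 3, 3, 3, 3, 3, 3, 3) and L = D - A. Diagonalising L (or applying a numerical eigensolver to the 8x8 matrix) gives the spectrum above. The single zero eigenvalue shows the graph is connected. There is one zero in the spectrum, matching the 1 component.

[0, 2, 2, 2, 4, 4, 4, 6]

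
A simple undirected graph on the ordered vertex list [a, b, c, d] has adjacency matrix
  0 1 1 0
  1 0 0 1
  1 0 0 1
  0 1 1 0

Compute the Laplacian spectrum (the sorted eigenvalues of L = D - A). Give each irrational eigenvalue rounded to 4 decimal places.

With the vertex order [a, b, c, d], the degrees are [2, 2, 2, 2], giving D = diag(2, 2, 2, 2) and L = D - A. Since every row of L sums to 0, the all-ones vector is in the kernel and 0 is an eigenvalue. The single zero eigenvalue shows the graph is connected. The largest eigenvalue, 4, is at most the vertex count 4. By the matrix-tree theorem the graph has (1/4) * product of the nonzero eigenvalues = 4 spanning trees.

[0, 2, 2, 4]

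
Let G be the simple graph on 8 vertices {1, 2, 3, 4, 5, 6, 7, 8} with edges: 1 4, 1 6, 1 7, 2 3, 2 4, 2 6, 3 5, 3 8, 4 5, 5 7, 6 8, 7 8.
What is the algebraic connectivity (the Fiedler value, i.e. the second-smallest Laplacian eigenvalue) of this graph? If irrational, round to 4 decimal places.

Each diagonal entry of L is the vertex degree and each off-diagonal entry is -1 where an edge is present, 0 otherwise; in the order [1, 2, 3, 4, 5, 6, 7, 8] the diagonal is [3, 3, 3, 3, 3, 3, 3, 3]. The smallest Laplacian eigenvalue is always 0. The next one, lambda_2 = 2, measures how hard the graph is to disconnect: larger values mean better connectivity. The eigenvalues sum to 24, which equals trace(L) = 2|E|. There is one zero in the spectrum, matching the 1 component.

2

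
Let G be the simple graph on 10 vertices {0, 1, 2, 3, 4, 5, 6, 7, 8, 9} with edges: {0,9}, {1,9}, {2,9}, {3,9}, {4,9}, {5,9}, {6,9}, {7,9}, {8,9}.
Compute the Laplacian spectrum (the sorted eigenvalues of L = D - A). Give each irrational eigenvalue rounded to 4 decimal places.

[0, 1, 1, 1, 1, 1, 1, 1, 1, 10]

With the vertex order [0, 1, 2, 3, 4, 5, 6, 7, 8, 9], the degrees are [1, 1, 1, 1, 1, 1, 1, 1, 1, 9], giving D = diag(1, 1, 1, 1, 1, 1, 1, 1, 1, 9) and L = D - A. The multiplicity of 0 as a Laplacian eigenvalue equals the number of connected components. There is one zero in the spectrum, matching the 1 component.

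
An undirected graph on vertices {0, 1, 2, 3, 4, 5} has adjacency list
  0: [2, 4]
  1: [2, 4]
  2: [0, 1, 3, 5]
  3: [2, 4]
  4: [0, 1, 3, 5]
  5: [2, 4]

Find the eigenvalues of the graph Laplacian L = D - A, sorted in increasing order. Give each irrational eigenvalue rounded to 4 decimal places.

Reading degrees in the order [0, 1, 2, 3, 4, 5] gives [2, 2, 4, 2, 4, 2]; set D = diag(2, 2, 4, 2, 4, 2) and form L = D - A. Since every row of L sums to 0, the all-ones vector is in the kernel and 0 is an eigenvalue. There is one zero in the spectrum, matching the 1 component.

[0, 2, 2, 2, 4, 6]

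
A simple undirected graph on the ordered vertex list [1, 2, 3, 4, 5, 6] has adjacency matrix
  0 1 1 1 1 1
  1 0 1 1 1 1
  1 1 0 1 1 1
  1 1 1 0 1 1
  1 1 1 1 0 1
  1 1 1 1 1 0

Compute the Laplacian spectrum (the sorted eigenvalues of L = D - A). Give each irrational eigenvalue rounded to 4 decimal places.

[0, 6, 6, 6, 6, 6]

Each diagonal entry of L is the vertex degree and each off-diagonal entry is -1 where an edge is present, 0 otherwise; in the order [1, 2, 3, 4, 5, 6] the diagonal is [5, 5, 5, 5, 5, 5]. Diagonalising L (or applying a numerical eigensolver to the 6x6 matrix) gives the spectrum above. The single zero eigenvalue shows the graph is connected. There is one zero in the spectrum, matching the 1 component. By the matrix-tree theorem the graph has (1/6) * product of the nonzero eigenvalues = 1296 spanning trees.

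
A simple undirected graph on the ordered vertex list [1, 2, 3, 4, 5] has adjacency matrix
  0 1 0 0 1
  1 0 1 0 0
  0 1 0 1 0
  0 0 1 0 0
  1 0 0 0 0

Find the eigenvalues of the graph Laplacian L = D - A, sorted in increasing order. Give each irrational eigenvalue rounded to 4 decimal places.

[0, 0.3820, 1.3820, 2.6180, 3.6180]

Each diagonal entry of L is the vertex degree and each off-diagonal entry is -1 where an edge is present, 0 otherwise; in the order [1, 2, 3, 4, 5] the diagonal is [2, 2, 2, 1, 1]. Since every row of L sums to 0, the all-ones vector is in the kernel and 0 is an eigenvalue.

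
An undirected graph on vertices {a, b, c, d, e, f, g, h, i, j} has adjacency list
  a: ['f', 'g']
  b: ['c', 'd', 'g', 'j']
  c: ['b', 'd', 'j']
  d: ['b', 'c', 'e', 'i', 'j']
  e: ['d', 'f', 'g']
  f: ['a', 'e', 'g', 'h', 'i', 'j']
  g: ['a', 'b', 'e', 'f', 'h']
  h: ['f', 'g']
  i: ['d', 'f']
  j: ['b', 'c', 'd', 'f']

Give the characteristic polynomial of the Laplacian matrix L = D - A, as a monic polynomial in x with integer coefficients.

Each diagonal entry of L is the vertex degree and each off-diagonal entry is -1 where an edge is present, 0 otherwise; in the order [a, b, c, d, e, f, g, h, i, j] the diagonal is [2, 4, 3, 5, 3, 6, 5, 2, 2, 4]. L has integer entries, so p(x) = det(xI - L) has integer coefficients. Expanding the determinant yields x^10 - 36x^9 + 556x^8 - 4822x^7 + 25805x^6 - 88110x^5 + 191416x^4 - 254506x^3 + 187500x^2 - 58160x. The coefficient of x^9 equals -trace(L) = -36, matching the sum of degrees. The eigenvalues sum to 36, which equals trace(L) = 2|E|.

x^10 - 36x^9 + 556x^8 - 4822x^7 + 25805x^6 - 88110x^5 + 191416x^4 - 254506x^3 + 187500x^2 - 58160x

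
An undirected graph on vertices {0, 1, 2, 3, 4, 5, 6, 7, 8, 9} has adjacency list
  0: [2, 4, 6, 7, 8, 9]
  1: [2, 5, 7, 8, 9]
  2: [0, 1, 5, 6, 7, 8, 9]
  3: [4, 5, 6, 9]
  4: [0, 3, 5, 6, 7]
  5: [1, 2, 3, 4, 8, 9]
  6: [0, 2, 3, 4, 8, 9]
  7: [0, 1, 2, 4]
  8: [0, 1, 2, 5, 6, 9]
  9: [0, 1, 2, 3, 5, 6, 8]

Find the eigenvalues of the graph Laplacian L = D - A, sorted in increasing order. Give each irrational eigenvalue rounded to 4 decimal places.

Reading degrees in the order [0, 1, 2, 3, 4, 5, 6, 7, 8, 9] gives [6, 5, 7, 4, 5, 6, 6, 4, 6, 7]; set D = diag(6, 5, 7, 4, 5, 6, 6, 4, 6, 7) and form L = D - A. The multiplicity of 0 as a Laplacian eigenvalue equals the number of connected components. The single zero eigenvalue shows the graph is connected. There is one zero in the spectrum, matching the 1 component.

[0, 3.1620, 3.7635, 4.6914, 5.7976, 6.8056, 7.2935, 7.4481, 8.3204, 8.7179]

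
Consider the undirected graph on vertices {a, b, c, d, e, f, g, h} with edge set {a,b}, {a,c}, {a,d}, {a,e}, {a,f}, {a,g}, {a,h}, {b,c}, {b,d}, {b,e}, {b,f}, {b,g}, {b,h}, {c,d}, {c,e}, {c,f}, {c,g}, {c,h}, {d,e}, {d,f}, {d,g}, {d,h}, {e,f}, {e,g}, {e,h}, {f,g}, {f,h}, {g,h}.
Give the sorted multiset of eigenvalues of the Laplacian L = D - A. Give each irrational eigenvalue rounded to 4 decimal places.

[0, 8, 8, 8, 8, 8, 8, 8]

Each diagonal entry of L is the vertex degree and each off-diagonal entry is -1 where an edge is present, 0 otherwise; in the order [a, b, c, d, e, f, g, h] the diagonal is [7, 7, 7, 7, 7, 7, 7, 7]. Diagonalising L (or applying a numerical eigensolver to the 8x8 matrix) gives the spectrum above. The single zero eigenvalue shows the graph is connected.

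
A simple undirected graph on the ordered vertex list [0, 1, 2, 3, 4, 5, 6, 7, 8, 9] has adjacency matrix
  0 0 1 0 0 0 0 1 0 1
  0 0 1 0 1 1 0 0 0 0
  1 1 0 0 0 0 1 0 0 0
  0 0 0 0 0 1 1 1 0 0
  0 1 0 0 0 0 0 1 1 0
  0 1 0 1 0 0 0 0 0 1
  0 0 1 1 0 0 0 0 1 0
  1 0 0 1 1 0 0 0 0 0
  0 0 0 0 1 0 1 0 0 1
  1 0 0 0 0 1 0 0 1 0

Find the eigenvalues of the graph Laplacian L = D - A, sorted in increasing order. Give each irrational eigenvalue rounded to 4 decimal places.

With the vertex order [0, 1, 2, 3, 4, 5, 6, 7, 8, 9], the degrees are [3, 3, 3, 3, 3, 3, 3, 3, 3, 3], giving D = diag(3, 3, 3, 3, 3, 3, 3, 3, 3, 3) and L = D - A. Since every row of L sums to 0, the all-ones vector is in the kernel and 0 is an eigenvalue. The single zero eigenvalue shows the graph is connected. The largest eigenvalue, 5, is at most the vertex count 10. There is one zero in the spectrum, matching the 1 component.

[0, 2, 2, 2, 2, 2, 5, 5, 5, 5]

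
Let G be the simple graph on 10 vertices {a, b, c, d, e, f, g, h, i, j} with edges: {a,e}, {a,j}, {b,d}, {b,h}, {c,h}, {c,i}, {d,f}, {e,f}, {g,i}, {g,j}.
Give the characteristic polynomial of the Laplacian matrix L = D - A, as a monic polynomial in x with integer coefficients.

Reading degrees in the order [a, b, c, d, e, f, g, h, i, j] gives [2, 2, 2, 2, 2, 2, 2, 2, 2, 2]; set D = diag(2, 2, 2, 2, 2, 2, 2, 2, 2, 2) and form L = D - A. L has integer entries, so p(x) = det(xI - L) has integer coefficients. Expanding the determinant yields x^10 - 20x^9 + 170x^8 - 800x^7 + 2275x^6 - 4004x^5 + 4290x^4 - 2640x^3 + 825x^2 - 100x. Since p(0) = det(-L) = 0, x divides p(x). The eigenvalues sum to 20, which equals trace(L) = 2|E|.

x^10 - 20x^9 + 170x^8 - 800x^7 + 2275x^6 - 4004x^5 + 4290x^4 - 2640x^3 + 825x^2 - 100x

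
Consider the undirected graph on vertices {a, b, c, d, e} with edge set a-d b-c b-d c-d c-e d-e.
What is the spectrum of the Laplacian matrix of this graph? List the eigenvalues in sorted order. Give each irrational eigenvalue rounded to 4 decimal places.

Reading degrees in the order [a, b, c, d, e] gives [1, 2, 3, 4, 2]; set D = diag(1, 2, 3, 4, 2) and form L = D - A. Diagonalising L (or applying a numerical eigensolver to the 5x5 matrix) gives the spectrum above.

[0, 1, 2, 4, 5]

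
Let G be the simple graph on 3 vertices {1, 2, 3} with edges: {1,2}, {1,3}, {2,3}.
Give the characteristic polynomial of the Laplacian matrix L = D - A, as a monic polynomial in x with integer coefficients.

Reading degrees in the order [1, 2, 3] gives [2, 2, 2]; set D = diag(2, 2, 2) and form L = D - A. The eigenvalues of L are [0, 3, 3]; the characteristic polynomial is the product of (x - lambda_i), which multiplies out to x^3 - 6x^2 + 9x. The coefficient of x^2 equals -trace(L) = -6, matching the sum of degrees. By the matrix-tree theorem the graph has (1/3) * product of the nonzero eigenvalues = 3 spanning trees.

x^3 - 6x^2 + 9x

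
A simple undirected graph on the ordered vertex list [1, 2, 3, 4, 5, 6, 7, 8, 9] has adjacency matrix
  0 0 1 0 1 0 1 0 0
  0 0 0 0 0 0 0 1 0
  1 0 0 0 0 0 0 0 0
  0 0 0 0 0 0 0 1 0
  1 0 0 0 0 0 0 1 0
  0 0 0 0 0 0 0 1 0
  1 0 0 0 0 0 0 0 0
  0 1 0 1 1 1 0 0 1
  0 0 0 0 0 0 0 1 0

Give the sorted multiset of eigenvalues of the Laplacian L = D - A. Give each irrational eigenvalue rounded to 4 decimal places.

Each diagonal entry of L is the vertex degree and each off-diagonal entry is -1 where an edge is present, 0 otherwise; in the order [1, 2, 3, 4, 5, 6, 7, 8, 9] the diagonal is [3, 1, 1, 1, 2, 1, 1, 5, 1]. L is symmetric positive semidefinite, so every eigenvalue is real and nonnegative. The largest eigenvalue, 6.0615, is at most the vertex count 9.

[0, 0.2201, 1, 1, 1, 1, 1.6634, 4.0549, 6.0615]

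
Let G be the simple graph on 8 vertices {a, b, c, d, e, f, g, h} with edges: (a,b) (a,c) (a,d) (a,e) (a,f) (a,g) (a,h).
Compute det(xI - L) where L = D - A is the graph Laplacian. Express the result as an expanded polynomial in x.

x^8 - 14x^7 + 63x^6 - 140x^5 + 175x^4 - 126x^3 + 49x^2 - 8x

With the vertex order [a, b, c, d, e, f, g, h], the degrees are [7, 1, 1, 1, 1, 1, 1, 1], giving D = diag(7, 1, 1, 1, 1, 1, 1, 1) and L = D - A. L has integer entries, so p(x) = det(xI - L) has integer coefficients. Expanding the determinant yields x^8 - 14x^7 + 63x^6 - 140x^5 + 175x^4 - 126x^3 + 49x^2 - 8x. The constant term is 0 because L is singular (the all-ones vector lies in its kernel). The largest eigenvalue, 8, is at most the vertex count 8. By the matrix-tree theorem the graph has (1/8) * product of the nonzero eigenvalues = 1 spanning tree.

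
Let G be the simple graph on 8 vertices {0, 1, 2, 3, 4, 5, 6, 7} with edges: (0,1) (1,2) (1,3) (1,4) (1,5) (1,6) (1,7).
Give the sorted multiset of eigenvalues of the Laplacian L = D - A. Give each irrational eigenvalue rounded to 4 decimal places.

[0, 1, 1, 1, 1, 1, 1, 8]

Reading degrees in the order [0, 1, 2, 3, 4, 5, 6, 7] gives [1, 7, 1, 1, 1, 1, 1, 1]; set D = diag(1, 7, 1, 1, 1, 1, 1, 1) and form L = D - A. L is symmetric positive semidefinite, so every eigenvalue is real and nonnegative. The single zero eigenvalue shows the graph is connected. By the matrix-tree theorem the graph has (1/8) * product of the nonzero eigenvalues = 1 spanning tree.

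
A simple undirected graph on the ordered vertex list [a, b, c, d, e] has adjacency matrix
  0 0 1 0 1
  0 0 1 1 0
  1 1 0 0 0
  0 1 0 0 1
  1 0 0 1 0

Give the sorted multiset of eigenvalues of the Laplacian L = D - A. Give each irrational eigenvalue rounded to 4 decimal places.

[0, 1.3820, 1.3820, 3.6180, 3.6180]

With the vertex order [a, b, c, d, e], the degrees are [2, 2, 2, 2, 2], giving D = diag(2, 2, 2, 2, 2) and L = D - A. Since every row of L sums to 0, the all-ones vector is in the kernel and 0 is an eigenvalue. The largest eigenvalue, 3.6180, is at most the vertex count 5.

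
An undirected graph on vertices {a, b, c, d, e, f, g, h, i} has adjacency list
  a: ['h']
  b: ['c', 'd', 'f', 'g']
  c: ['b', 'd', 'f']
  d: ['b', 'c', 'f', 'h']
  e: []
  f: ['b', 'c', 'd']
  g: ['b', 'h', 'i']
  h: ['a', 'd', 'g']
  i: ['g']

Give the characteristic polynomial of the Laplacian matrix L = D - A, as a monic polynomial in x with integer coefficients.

Reading degrees in the order [a, b, c, d, e, f, g, h, i] gives [1, 4, 3, 4, 0, 3, 3, 3, 1]; set D = diag(1, 4, 3, 4, 0, 3, 3, 3, 1) and form L = D - A. L has integer entries, so p(x) = det(xI - L) has integer coefficients. Expanding the determinant yields x^9 - 22x^8 + 196x^7 - 904x^6 + 2283x^5 - 3058x^4 + 1928x^3 - 448x^2. The coefficient of x^8 equals -trace(L) = -22, matching the sum of degrees. The eigenvalues sum to 22, which equals trace(L) = 2|E|.

x^9 - 22x^8 + 196x^7 - 904x^6 + 2283x^5 - 3058x^4 + 1928x^3 - 448x^2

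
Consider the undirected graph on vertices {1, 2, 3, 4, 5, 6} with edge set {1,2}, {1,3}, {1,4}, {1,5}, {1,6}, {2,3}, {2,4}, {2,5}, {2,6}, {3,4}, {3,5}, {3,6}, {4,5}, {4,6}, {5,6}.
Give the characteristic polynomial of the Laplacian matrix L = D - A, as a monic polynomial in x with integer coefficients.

x^6 - 30x^5 + 360x^4 - 2160x^3 + 6480x^2 - 7776x

Reading degrees in the order [1, 2, 3, 4, 5, 6] gives [5, 5, 5, 5, 5, 5]; set D = diag(5, 5, 5, 5, 5, 5) and form L = D - A. The eigenvalues of L are [0, 6, 6, 6, 6, 6]; the characteristic polynomial is the product of (x - lambda_i), which multiplies out to x^6 - 30x^5 + 360x^4 - 2160x^3 + 6480x^2 - 7776x. The coefficient of x^5 equals -trace(L) = -30, matching the sum of degrees. There is one zero in the spectrum, matching the 1 component. The largest eigenvalue, 6, is at most the vertex count 6.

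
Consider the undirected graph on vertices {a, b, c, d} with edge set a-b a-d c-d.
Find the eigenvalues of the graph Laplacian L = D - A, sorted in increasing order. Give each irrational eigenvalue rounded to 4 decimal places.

Reading degrees in the order [a, b, c, d] gives [2, 1, 1, 2]; set D = diag(2, 1, 1, 2) and form L = D - A. Diagonalising L (or applying a numerical eigensolver to the 4x4 matrix) gives the spectrum above. The single zero eigenvalue shows the graph is connected. By the matrix-tree theorem the graph has (1/4) * product of the nonzero eigenvalues = 1 spanning tree. The eigenvalues sum to 6, which equals trace(L) = 2|E|.

[0, 0.5858, 2, 3.4142]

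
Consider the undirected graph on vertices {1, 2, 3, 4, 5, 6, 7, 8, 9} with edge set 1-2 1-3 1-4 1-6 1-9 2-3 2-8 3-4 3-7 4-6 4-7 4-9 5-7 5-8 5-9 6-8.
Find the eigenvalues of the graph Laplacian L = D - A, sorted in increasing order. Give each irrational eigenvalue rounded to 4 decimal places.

With the vertex order [1, 2, 3, 4, 5, 6, 7, 8, 9], the degrees are [5, 3, 4, 5, 3, 3, 3, 3, 3], giving D = diag(5, 3, 4, 5, 3, 3, 3, 3, 3) and L = D - A. Since every row of L sums to 0, the all-ones vector is in the kernel and 0 is an eigenvalue. The single zero eigenvalue shows the graph is connected. By the matrix-tree theorem the graph has (1/9) * product of the nonzero eigenvalues = 3211 spanning trees. The eigenvalues sum to 32, which equals trace(L) = 2|E|.

[0, 1.9069, 2.1571, 2.4814, 2.8554, 4.8883, 5.1117, 6.2498, 6.3494]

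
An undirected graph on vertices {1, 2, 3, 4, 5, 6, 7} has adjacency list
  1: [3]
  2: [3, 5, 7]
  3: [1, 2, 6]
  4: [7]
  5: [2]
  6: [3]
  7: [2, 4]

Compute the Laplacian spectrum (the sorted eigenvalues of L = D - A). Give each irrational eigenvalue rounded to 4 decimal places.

[0, 0.3217, 0.6802, 1, 2.1397, 3.2297, 4.6287]

With the vertex order [1, 2, 3, 4, 5, 6, 7], the degrees are [1, 3, 3, 1, 1, 1, 2], giving D = diag(1, 3, 3, 1, 1, 1, 2) and L = D - A. Since every row of L sums to 0, the all-ones vector is in the kernel and 0 is an eigenvalue. The eigenvalues sum to 12, which equals trace(L) = 2|E|. By the matrix-tree theorem the graph has (1/7) * product of the nonzero eigenvalues = 1 spanning tree.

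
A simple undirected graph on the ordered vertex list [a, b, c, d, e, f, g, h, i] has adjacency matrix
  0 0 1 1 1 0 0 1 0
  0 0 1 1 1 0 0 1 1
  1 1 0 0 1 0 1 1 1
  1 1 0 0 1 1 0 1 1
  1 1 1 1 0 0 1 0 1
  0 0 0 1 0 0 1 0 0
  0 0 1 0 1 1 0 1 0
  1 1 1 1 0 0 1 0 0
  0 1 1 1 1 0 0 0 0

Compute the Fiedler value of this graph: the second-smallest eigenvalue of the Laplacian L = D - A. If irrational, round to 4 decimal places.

Reading degrees in the order [a, b, c, d, e, f, g, h, i] gives [4, 5, 6, 6, 6, 2, 4, 5, 4]; set D = diag(4, 5, 6, 6, 6, 2, 4, 5, 4) and form L = D - A. Computing the eigenvalues of L and sorting gives [0, 1.7778, 3.4546, 3.9480, 4.9624, 6, 6.3478, 7.5025, 8.0070]. The Fiedler value lambda_2 = 1.7778 is strictly positive, so the graph is connected. There is one zero in the spectrum, matching the 1 component.

1.7778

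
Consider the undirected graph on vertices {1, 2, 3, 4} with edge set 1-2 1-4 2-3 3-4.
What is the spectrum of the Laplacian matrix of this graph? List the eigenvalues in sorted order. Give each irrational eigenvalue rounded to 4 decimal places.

[0, 2, 2, 4]

With the vertex order [1, 2, 3, 4], the degrees are [2, 2, 2, 2], giving D = diag(2, 2, 2, 2) and L = D - A. L is symmetric positive semidefinite, so every eigenvalue is real and nonnegative. The eigenvalues sum to 8, which equals trace(L) = 2|E|.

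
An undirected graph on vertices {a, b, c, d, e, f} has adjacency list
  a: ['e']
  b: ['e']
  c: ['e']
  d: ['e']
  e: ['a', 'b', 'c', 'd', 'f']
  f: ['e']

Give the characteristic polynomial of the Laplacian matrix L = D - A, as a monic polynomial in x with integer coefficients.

With the vertex order [a, b, c, d, e, f], the degrees are [1, 1, 1, 1, 5, 1], giving D = diag(1, 1, 1, 1, 5, 1) and L = D - A. L has integer entries, so p(x) = det(xI - L) has integer coefficients. Expanding the determinant yields x^6 - 10x^5 + 30x^4 - 40x^3 + 25x^2 - 6x. Since p(0) = det(-L) = 0, x divides p(x).

x^6 - 10x^5 + 30x^4 - 40x^3 + 25x^2 - 6x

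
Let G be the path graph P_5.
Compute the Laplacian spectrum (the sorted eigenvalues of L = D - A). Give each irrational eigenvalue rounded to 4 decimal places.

[0, 0.3820, 1.3820, 2.6180, 3.6180]

The graph has 5 vertices and degree multiset [2, 2, 2, 1, 1]; D is the diagonal matrix of degrees and L = D - A. L is symmetric positive semidefinite, so every eigenvalue is real and nonnegative. There is one zero in the spectrum, matching the 1 component.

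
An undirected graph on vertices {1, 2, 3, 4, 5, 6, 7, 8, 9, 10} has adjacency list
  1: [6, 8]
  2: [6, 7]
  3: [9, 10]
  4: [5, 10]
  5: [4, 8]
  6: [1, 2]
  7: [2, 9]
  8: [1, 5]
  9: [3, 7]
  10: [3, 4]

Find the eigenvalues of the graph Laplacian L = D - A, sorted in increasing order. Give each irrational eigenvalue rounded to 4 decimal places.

[0, 0.3820, 0.3820, 1.3820, 1.3820, 2.6180, 2.6180, 3.6180, 3.6180, 4]

With the vertex order [1, 2, 3, 4, 5, 6, 7, 8, 9, 10], the degrees are [2, 2, 2, 2, 2, 2, 2, 2, 2, 2], giving D = diag(2, 2, 2, 2, 2, 2, 2, 2, 2, 2) and L = D - A. L is symmetric positive semidefinite, so every eigenvalue is real and nonnegative. The single zero eigenvalue shows the graph is connected. There is one zero in the spectrum, matching the 1 component. The eigenvalues sum to 20, which equals trace(L) = 2|E|.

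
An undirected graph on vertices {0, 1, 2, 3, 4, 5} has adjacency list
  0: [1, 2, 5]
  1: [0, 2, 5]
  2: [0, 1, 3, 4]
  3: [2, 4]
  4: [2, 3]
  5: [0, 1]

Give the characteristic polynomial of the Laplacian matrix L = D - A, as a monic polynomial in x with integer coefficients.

x^6 - 16x^5 + 97x^4 - 274x^3 + 348x^2 - 144x

Reading degrees in the order [0, 1, 2, 3, 4, 5] gives [3, 3, 4, 2, 2, 2]; set D = diag(3, 3, 4, 2, 2, 2) and form L = D - A. Computing det(xI - L) by cofactor expansion (or equivalently via sum-over-permutations) gives x^6 - 16x^5 + 97x^4 - 274x^3 + 348x^2 - 144x. The coefficient of x^5 equals -trace(L) = -16, matching the sum of degrees.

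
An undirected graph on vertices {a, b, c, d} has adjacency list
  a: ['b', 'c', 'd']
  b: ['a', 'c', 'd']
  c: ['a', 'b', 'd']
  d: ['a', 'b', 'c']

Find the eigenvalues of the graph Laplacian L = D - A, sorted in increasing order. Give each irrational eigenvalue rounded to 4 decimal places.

[0, 4, 4, 4]

Reading degrees in the order [a, b, c, d] gives [3, 3, 3, 3]; set D = diag(3, 3, 3, 3) and form L = D - A. Since every row of L sums to 0, the all-ones vector is in the kernel and 0 is an eigenvalue. By the matrix-tree theorem the graph has (1/4) * product of the nonzero eigenvalues = 16 spanning trees. There is one zero in the spectrum, matching the 1 component.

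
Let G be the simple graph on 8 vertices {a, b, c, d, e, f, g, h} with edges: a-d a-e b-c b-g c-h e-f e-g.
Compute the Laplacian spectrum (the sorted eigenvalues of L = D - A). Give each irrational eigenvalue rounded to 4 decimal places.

Reading degrees in the order [a, b, c, d, e, f, g, h] gives [2, 2, 2, 1, 3, 1, 2, 1]; set D = diag(2, 2, 2, 1, 3, 1, 2, 1) and form L = D - A. L is symmetric positive semidefinite, so every eigenvalue is real and nonnegative. The largest eigenvalue, 4.3429, is at most the vertex count 8.

[0, 0.1864, 0.5858, 1, 2, 2.4707, 3.4142, 4.3429]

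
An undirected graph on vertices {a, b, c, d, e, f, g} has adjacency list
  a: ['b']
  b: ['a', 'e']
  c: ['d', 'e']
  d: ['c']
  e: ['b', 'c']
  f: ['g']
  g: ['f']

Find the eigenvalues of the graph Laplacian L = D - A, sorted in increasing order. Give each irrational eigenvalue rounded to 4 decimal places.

Each diagonal entry of L is the vertex degree and each off-diagonal entry is -1 where an edge is present, 0 otherwise; in the order [a, b, c, d, e, f, g] the diagonal is [1, 2, 2, 1, 2, 1, 1]. L is symmetric positive semidefinite, so every eigenvalue is real and nonnegative. The 2 zero eigenvalues correspond to the 2 connected components. The eigenvalues sum to 10, which equals trace(L) = 2|E|. There are 2 zeros in the spectrum, matching the 2 components.

[0, 0, 0.3820, 1.3820, 2, 2.6180, 3.6180]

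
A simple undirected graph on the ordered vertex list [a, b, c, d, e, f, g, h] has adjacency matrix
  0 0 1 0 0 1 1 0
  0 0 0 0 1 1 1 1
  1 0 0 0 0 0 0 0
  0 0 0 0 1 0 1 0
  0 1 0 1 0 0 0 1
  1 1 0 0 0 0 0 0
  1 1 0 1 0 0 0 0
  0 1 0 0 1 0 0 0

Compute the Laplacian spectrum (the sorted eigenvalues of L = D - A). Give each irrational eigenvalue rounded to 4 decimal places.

With the vertex order [a, b, c, d, e, f, g, h], the degrees are [3, 4, 1, 2, 3, 2, 3, 2], giving D = diag(3, 4, 1, 2, 3, 2, 3, 2) and L = D - A. Since every row of L sums to 0, the all-ones vector is in the kernel and 0 is an eigenvalue. By the matrix-tree theorem the graph has (1/8) * product of the nonzero eigenvalues = 41 spanning trees.

[0, 0.5611, 1.4808, 1.5633, 2.9153, 3.8402, 4, 5.6394]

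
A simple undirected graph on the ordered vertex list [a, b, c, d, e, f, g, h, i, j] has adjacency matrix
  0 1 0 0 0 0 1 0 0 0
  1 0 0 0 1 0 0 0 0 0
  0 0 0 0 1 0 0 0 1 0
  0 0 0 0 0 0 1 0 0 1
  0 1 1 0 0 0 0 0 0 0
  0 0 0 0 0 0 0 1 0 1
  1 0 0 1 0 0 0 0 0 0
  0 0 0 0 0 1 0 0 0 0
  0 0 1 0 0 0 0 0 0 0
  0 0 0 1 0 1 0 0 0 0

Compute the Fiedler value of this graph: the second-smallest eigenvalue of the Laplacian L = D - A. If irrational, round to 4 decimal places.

Reading degrees in the order [a, b, c, d, e, f, g, h, i, j] gives [2, 2, 2, 2, 2, 2, 2, 1, 1, 2]; set D = diag(2, 2, 2, 2, 2, 2, 2, 1, 1, 2) and form L = D - A. The sorted Laplacian eigenvalues are [0, 0.0979, 0.3820, 0.8244, 1.3820, 2, 2.6180, 3.1756, 3.6180, 3.9021]; the algebraic connectivity is the second entry, 0.0979. The eigenvalues sum to 18, which equals trace(L) = 2|E|.

0.0979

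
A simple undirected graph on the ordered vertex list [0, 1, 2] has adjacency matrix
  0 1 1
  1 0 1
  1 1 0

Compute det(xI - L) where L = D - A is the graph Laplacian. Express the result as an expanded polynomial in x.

Reading degrees in the order [0, 1, 2] gives [2, 2, 2]; set D = diag(2, 2, 2) and form L = D - A. The eigenvalues of L are [0, 3, 3]; the characteristic polynomial is the product of (x - lambda_i), which multiplies out to x^3 - 6x^2 + 9x. The coefficient of x^2 equals -trace(L) = -6, matching the sum of degrees.

x^3 - 6x^2 + 9x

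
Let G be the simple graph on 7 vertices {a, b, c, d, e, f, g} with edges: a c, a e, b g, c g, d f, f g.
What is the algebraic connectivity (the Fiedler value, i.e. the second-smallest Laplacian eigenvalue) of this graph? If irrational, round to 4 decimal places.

With the vertex order [a, b, c, d, e, f, g], the degrees are [2, 1, 2, 1, 1, 2, 3], giving D = diag(2, 1, 2, 1, 1, 2, 3) and L = D - A. The sorted Laplacian eigenvalues are [0, 0.2603, 0.6262, 1.4055, 2.2742, 3.0996, 4.3342]; the algebraic connectivity is the second entry, 0.2603. By the matrix-tree theorem the graph has (1/7) * product of the nonzero eigenvalues = 1 spanning tree.

0.2603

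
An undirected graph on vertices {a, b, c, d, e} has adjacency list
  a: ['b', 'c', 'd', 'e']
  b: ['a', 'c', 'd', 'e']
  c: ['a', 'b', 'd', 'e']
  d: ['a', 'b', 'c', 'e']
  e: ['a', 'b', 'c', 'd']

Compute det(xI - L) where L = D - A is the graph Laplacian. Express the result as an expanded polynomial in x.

x^5 - 20x^4 + 150x^3 - 500x^2 + 625x

With the vertex order [a, b, c, d, e], the degrees are [4, 4, 4, 4, 4], giving D = diag(4, 4, 4, 4, 4) and L = D - A. The eigenvalues of L are [0, 5, 5, 5, 5]; the characteristic polynomial is the product of (x - lambda_i), which multiplies out to x^5 - 20x^4 + 150x^3 - 500x^2 + 625x. The constant term is 0 because L is singular (the all-ones vector lies in its kernel).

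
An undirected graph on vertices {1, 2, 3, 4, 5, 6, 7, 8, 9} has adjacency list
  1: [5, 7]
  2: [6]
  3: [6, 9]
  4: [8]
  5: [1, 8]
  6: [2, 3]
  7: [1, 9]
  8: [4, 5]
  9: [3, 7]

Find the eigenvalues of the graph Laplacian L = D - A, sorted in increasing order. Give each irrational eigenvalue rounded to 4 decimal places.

With the vertex order [1, 2, 3, 4, 5, 6, 7, 8, 9], the degrees are [2, 1, 2, 1, 2, 2, 2, 2, 2], giving D = diag(2, 1, 2, 1, 2, 2, 2, 2, 2) and L = D - A. Since every row of L sums to 0, the all-ones vector is in the kernel and 0 is an eigenvalue. The single zero eigenvalue shows the graph is connected. The eigenvalues sum to 16, which equals trace(L) = 2|E|. The largest eigenvalue, 3.8794, is at most the vertex count 9.

[0, 0.1206, 0.4679, 1, 1.6527, 2.3473, 3, 3.5321, 3.8794]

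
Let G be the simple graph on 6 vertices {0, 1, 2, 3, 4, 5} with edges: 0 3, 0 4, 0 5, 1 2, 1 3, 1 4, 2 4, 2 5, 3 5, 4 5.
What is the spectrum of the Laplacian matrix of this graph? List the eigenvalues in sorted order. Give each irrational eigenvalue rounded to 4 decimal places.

Each diagonal entry of L is the vertex degree and each off-diagonal entry is -1 where an edge is present, 0 otherwise; in the order [0, 1, 2, 3, 4, 5] the diagonal is [3, 3, 3, 3, 4, 4]. The multiplicity of 0 as a Laplacian eigenvalue equals the number of connected components. There is one zero in the spectrum, matching the 1 component. By the matrix-tree theorem the graph has (1/6) * product of the nonzero eigenvalues = 130 spanning trees.

[0, 2.2679, 3, 4, 5, 5.7321]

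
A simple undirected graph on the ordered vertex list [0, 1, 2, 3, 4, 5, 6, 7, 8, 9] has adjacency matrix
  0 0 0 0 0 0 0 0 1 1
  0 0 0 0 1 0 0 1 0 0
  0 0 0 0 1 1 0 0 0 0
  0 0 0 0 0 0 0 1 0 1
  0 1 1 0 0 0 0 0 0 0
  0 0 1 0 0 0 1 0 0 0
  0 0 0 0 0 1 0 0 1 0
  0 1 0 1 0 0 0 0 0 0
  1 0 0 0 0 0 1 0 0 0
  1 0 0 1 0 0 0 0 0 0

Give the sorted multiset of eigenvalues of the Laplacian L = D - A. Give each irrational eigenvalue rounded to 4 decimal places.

Each diagonal entry of L is the vertex degree and each off-diagonal entry is -1 where an edge is present, 0 otherwise; in the order [0, 1, 2, 3, 4, 5, 6, 7, 8, 9] the diagonal is [2, 2, 2, 2, 2, 2, 2, 2, 2, 2]. L is symmetric positive semidefinite, so every eigenvalue is real and nonnegative. The single zero eigenvalue shows the graph is connected. The eigenvalues sum to 20, which equals trace(L) = 2|E|. The largest eigenvalue, 4, is at most the vertex count 10.

[0, 0.3820, 0.3820, 1.3820, 1.3820, 2.6180, 2.6180, 3.6180, 3.6180, 4]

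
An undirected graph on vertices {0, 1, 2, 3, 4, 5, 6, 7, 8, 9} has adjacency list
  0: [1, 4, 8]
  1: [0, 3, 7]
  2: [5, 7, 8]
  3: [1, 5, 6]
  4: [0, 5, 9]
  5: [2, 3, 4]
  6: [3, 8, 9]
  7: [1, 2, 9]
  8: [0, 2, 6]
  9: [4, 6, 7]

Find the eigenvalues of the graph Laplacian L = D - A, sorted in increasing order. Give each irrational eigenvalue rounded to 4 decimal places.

Each diagonal entry of L is the vertex degree and each off-diagonal entry is -1 where an edge is present, 0 otherwise; in the order [0, 1, 2, 3, 4, 5, 6, 7, 8, 9] the diagonal is [3, 3, 3, 3, 3, 3, 3, 3, 3, 3]. L is symmetric positive semidefinite, so every eigenvalue is real and nonnegative. The single zero eigenvalue shows the graph is connected. The largest eigenvalue, 5, is at most the vertex count 10. There is one zero in the spectrum, matching the 1 component.

[0, 2, 2, 2, 2, 2, 5, 5, 5, 5]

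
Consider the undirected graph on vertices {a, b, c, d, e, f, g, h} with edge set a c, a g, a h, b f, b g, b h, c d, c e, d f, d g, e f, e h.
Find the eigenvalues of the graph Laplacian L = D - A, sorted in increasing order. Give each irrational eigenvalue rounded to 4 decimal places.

[0, 2, 2, 2, 4, 4, 4, 6]

With the vertex order [a, b, c, d, e, f, g, h], the degrees are [3, 3, 3, 3, 3, 3, 3, 3], giving D = diag(3, 3, 3, 3, 3, 3, 3, 3) and L = D - A. Since every row of L sums to 0, the all-ones vector is in the kernel and 0 is an eigenvalue. The single zero eigenvalue shows the graph is connected. The eigenvalues sum to 24, which equals trace(L) = 2|E|.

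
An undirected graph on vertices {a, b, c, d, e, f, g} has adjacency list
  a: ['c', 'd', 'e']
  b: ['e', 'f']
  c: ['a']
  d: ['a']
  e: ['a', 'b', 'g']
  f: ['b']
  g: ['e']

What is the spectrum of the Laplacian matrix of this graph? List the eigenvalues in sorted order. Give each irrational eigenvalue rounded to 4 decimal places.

With the vertex order [a, b, c, d, e, f, g], the degrees are [3, 2, 1, 1, 3, 1, 1], giving D = diag(3, 2, 1, 1, 3, 1, 1) and L = D - A. The multiplicity of 0 as a Laplacian eigenvalue equals the number of connected components. The single zero eigenvalue shows the graph is connected. The largest eigenvalue, 4.6287, is at most the vertex count 7.

[0, 0.3217, 0.6802, 1, 2.1397, 3.2297, 4.6287]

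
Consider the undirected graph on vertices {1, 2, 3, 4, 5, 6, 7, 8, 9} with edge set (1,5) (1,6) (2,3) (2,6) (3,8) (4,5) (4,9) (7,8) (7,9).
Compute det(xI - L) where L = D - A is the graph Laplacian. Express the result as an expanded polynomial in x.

With the vertex order [1, 2, 3, 4, 5, 6, 7, 8, 9], the degrees are [2, 2, 2, 2, 2, 2, 2, 2, 2], giving D = diag(2, 2, 2, 2, 2, 2, 2, 2, 2) and L = D - A. Computing det(xI - L) by cofactor expansion (or equivalently via sum-over-permutations) gives x^9 - 18x^8 + 135x^7 - 546x^6 + 1287x^5 - 1782x^4 + 1386x^3 - 540x^2 + 81x. The constant term is 0 because L is singular (the all-ones vector lies in its kernel). There is one zero in the spectrum, matching the 1 component.

x^9 - 18x^8 + 135x^7 - 546x^6 + 1287x^5 - 1782x^4 + 1386x^3 - 540x^2 + 81x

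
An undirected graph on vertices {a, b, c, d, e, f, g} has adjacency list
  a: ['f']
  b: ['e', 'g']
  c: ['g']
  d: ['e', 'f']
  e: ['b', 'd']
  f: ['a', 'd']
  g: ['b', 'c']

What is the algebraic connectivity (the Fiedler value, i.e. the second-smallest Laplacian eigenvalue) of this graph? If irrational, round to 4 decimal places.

0.1981

With the vertex order [a, b, c, d, e, f, g], the degrees are [1, 2, 1, 2, 2, 2, 2], giving D = diag(1, 2, 1, 2, 2, 2, 2) and L = D - A. Computing the eigenvalues of L and sorting gives [0, 0.1981, 0.7530, 1.5550, 2.4450, 3.2470, 3.8019]. The Fiedler value lambda_2 = 0.1981 is strictly positive, so the graph is connected.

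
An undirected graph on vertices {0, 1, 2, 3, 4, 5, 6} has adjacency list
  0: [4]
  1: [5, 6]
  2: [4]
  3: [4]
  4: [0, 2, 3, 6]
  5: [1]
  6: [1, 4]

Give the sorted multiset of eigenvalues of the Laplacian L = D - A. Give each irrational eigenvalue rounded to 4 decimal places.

[0, 0.2955, 1, 1, 1.4911, 3.1169, 5.0965]

Each diagonal entry of L is the vertex degree and each off-diagonal entry is -1 where an edge is present, 0 otherwise; in the order [0, 1, 2, 3, 4, 5, 6] the diagonal is [1, 2, 1, 1, 4, 1, 2]. The multiplicity of 0 as a Laplacian eigenvalue equals the number of connected components. The single zero eigenvalue shows the graph is connected. The largest eigenvalue, 5.0965, is at most the vertex count 7. There is one zero in the spectrum, matching the 1 component.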